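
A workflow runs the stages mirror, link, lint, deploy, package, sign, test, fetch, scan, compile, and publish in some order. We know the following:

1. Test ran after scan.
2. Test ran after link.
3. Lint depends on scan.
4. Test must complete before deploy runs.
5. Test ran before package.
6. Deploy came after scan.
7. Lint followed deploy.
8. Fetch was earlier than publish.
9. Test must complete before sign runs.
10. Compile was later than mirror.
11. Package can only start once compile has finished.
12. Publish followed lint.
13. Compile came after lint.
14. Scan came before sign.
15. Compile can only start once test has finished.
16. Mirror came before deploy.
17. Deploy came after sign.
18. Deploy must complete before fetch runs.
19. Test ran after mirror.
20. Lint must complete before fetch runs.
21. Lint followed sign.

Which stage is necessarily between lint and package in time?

compile

Tracing the constraints gives lint → compile → package, so compile sits after lint and before package.
No other stage is forced both after lint and before package.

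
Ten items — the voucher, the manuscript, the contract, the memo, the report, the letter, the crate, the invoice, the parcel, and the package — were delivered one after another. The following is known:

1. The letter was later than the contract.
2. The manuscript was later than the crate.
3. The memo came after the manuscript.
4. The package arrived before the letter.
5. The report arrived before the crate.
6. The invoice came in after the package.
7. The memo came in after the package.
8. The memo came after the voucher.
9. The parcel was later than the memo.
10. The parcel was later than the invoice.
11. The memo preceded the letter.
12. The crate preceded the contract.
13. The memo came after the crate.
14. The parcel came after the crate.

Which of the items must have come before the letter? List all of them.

the contract, the crate, the manuscript, the memo, the package, the report, the voucher

Directly stated before the letter: the contract, the memo, and the package.
The crate reaches the letter via the crate → the memo → the letter.
The manuscript reaches the letter via the manuscript → the memo → the letter.
The report reaches the letter via the report → the crate → the memo → the letter.
Likewise the voucher reaches the letter by chaining the stated constraints.
No chain forces the parcel (or any of the others) ahead of the letter.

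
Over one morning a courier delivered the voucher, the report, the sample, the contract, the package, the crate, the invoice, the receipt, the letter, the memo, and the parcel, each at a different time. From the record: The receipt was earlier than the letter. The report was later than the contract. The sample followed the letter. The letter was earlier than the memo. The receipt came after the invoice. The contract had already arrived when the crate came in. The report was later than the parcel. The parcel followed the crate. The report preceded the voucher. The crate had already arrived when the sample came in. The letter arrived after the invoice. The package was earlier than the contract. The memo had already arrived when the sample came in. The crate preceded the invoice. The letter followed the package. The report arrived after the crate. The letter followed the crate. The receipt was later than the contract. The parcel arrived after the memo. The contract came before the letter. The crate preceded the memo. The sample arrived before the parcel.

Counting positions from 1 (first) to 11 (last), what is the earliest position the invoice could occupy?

The contract, the crate, and the package must all come before the invoice — 3 forced predecessors.
Nothing else is forced ahead of the invoice, so its earliest slot is position 3 + 1 = 4.

4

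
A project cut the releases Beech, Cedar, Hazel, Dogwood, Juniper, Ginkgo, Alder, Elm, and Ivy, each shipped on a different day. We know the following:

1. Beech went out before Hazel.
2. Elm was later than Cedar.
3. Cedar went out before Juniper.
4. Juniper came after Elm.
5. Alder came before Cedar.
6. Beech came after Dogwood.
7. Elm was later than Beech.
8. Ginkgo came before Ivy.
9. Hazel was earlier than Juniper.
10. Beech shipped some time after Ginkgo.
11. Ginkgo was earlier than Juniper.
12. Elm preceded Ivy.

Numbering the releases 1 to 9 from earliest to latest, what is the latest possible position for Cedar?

6

Cedar must come before Elm, Ivy, and Juniper — 3 releases forced after it.
Everything else can be placed before Cedar in some valid order, so Cedar can sit as late as position 9 − 3 = 6.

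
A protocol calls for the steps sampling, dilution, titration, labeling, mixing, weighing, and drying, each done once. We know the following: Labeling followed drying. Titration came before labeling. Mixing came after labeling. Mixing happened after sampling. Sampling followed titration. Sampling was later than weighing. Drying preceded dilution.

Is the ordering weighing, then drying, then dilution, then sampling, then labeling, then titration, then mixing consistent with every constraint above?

no

The constraints require titration before sampling, but in the proposed sequence sampling appears ahead of titration. That one violation is enough.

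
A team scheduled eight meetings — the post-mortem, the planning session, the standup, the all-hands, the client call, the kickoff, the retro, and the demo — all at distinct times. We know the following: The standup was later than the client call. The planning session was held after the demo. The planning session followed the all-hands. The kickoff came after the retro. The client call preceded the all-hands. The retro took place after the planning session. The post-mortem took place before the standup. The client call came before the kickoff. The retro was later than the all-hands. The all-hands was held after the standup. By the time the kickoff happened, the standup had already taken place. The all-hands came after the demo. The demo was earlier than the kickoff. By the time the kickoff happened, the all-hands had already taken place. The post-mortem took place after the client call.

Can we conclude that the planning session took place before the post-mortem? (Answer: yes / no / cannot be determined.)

Tracing the constraints gives the post-mortem → the standup → the all-hands → the planning session, so the post-mortem must come before the planning session.
That means the planning session cannot be before the post-mortem.

no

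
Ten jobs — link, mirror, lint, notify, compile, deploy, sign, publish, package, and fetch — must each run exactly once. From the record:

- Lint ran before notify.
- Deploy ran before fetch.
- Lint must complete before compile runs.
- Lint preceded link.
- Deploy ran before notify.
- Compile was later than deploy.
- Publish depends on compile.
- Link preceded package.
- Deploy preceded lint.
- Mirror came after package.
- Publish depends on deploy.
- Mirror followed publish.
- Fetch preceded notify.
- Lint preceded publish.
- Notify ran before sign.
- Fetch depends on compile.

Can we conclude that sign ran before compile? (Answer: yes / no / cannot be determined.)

Tracing the constraints gives compile → fetch → notify → sign, so compile must come before sign.
That means sign cannot be before compile.

no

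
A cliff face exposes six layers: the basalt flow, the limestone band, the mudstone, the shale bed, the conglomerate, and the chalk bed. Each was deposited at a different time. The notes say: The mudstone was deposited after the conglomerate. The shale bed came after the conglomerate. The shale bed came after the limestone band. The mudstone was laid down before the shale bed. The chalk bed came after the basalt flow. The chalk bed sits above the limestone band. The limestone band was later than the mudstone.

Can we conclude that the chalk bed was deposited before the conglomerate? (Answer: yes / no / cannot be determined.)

no

Tracing the constraints gives the conglomerate → the mudstone → the limestone band → the chalk bed, so the conglomerate must come before the chalk bed.
That means the chalk bed cannot be before the conglomerate.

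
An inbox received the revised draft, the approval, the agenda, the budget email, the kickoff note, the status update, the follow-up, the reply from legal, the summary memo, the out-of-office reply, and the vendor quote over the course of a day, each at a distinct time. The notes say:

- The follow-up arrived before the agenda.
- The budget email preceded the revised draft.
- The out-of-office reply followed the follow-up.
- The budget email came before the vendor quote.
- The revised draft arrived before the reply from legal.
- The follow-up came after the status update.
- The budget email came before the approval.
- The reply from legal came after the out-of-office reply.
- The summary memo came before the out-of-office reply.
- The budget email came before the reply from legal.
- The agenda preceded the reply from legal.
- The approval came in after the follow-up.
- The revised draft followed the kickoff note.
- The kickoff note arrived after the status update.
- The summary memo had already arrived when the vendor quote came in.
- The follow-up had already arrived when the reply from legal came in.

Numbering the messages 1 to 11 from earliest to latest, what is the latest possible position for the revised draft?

10

The revised draft must come before the reply from legal — 1 message forced after it.
Everything else can be placed before the revised draft in some valid order, so the revised draft can sit as late as position 11 − 1 = 10.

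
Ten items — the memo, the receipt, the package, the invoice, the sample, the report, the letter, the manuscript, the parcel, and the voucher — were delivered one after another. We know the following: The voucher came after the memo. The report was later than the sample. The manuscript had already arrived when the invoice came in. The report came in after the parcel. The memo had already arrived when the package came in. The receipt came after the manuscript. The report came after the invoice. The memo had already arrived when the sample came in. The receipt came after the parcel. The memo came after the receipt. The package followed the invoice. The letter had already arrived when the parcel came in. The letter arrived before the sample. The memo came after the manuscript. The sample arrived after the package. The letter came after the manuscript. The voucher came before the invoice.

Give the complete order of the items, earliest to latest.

The constraints fix every adjacent pair, so only one ordering works:
the manuscript → the letter → the parcel → the receipt → the memo → the voucher → the invoice → the package → the sample → the report.

the manuscript, the letter, the parcel, the receipt, the memo, the voucher, the invoice, the package, the sample, the report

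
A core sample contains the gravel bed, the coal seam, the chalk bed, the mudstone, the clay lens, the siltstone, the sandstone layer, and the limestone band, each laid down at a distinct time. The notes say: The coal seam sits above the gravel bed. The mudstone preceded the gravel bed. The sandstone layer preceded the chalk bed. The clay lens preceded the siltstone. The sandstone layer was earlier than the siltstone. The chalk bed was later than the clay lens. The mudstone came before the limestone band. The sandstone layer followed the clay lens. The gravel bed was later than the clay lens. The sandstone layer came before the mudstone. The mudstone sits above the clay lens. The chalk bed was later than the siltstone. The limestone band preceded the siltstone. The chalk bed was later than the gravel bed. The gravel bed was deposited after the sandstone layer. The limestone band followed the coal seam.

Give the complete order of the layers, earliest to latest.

The constraints fix every adjacent pair, so only one ordering works:
the clay lens → the sandstone layer → the mudstone → the gravel bed → the coal seam → the limestone band → the siltstone → the chalk bed.

the clay lens, the sandstone layer, the mudstone, the gravel bed, the coal seam, the limestone band, the siltstone, the chalk bed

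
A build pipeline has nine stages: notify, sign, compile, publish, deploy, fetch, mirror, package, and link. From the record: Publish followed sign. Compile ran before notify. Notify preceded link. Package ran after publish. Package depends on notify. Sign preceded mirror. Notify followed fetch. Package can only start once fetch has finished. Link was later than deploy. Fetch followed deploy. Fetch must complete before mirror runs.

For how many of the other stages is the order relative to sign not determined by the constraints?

5

Forced after sign: mirror, package, and publish.
That leaves compile, deploy, fetch, link, and notify with no forced order relative to sign — 5.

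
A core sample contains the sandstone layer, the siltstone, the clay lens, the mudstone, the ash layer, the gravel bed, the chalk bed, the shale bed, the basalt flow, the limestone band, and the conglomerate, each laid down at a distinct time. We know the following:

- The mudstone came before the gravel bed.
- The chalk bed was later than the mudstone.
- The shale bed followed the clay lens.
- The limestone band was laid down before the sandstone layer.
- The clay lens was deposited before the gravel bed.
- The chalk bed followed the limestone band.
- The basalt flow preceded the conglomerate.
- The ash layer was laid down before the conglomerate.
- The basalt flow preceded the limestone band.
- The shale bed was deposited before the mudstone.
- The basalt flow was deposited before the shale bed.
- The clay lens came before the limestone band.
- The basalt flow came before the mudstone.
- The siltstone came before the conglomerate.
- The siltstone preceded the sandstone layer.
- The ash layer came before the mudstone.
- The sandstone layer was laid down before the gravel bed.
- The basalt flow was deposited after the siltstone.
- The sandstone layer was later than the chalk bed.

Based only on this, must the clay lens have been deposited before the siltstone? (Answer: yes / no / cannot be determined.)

No chain of stated constraints runs from the clay lens to the siltstone, and none runs from the siltstone to the clay lens either.
So the relative order of the clay lens and the siltstone is not fixed by the given facts.

cannot be determined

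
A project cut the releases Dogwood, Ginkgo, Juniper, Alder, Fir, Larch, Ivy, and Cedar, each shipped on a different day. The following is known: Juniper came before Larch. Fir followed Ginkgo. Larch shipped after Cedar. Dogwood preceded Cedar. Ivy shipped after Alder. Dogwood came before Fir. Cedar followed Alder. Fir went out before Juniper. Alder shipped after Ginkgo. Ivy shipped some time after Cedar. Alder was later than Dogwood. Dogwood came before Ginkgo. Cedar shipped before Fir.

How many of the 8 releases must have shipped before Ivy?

4

Directly stated before Ivy: Alder and Cedar.
Dogwood reaches Ivy via Dogwood → Alder → Ivy.
Ginkgo reaches Ivy via Ginkgo → Alder → Ivy.
That's Alder, Cedar, Dogwood, and Ginkgo — 4 in all.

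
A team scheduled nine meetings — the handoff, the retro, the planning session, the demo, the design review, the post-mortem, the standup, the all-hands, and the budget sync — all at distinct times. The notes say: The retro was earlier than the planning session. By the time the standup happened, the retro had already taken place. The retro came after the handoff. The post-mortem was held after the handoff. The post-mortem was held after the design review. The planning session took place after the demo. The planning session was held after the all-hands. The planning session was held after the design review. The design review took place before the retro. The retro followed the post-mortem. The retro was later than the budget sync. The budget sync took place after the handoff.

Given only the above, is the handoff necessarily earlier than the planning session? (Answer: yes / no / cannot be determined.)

yes

Chain the constraints: the handoff → the retro → the planning session. Each link is directly stated, so the handoff comes before the planning session.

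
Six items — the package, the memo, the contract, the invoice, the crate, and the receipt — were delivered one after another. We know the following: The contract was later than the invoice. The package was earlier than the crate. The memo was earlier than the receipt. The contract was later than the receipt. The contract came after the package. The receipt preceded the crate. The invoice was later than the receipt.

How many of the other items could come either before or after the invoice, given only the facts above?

2

Forced before the invoice: the memo and the receipt; forced after the invoice: the contract.
That leaves the crate and the package with no forced order relative to the invoice — 2.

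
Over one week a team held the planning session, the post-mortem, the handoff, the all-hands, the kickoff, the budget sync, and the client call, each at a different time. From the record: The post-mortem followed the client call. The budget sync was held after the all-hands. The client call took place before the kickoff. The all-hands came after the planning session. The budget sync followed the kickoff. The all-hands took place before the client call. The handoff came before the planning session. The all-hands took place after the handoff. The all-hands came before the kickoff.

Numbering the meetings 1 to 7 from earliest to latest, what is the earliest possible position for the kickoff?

The all-hands, the client call, the handoff, and the planning session must all come before the kickoff — 4 forced predecessors.
Nothing else is forced ahead of the kickoff, so its earliest slot is position 4 + 1 = 5.

5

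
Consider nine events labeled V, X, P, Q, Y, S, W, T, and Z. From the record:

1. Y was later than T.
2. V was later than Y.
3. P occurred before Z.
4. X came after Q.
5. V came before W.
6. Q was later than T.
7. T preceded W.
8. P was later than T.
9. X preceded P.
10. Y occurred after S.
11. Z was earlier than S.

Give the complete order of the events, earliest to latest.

T, Q, X, P, Z, S, Y, V, W

The constraints fix every adjacent pair, so only one ordering works:
T → Q → X → P → Z → S → Y → V → W.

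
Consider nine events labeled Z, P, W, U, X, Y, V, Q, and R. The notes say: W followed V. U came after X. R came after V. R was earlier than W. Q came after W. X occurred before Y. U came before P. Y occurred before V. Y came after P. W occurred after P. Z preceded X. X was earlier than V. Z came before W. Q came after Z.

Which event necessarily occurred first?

Z

Z has a chain of constraints placing it before every other event, so Z must be first.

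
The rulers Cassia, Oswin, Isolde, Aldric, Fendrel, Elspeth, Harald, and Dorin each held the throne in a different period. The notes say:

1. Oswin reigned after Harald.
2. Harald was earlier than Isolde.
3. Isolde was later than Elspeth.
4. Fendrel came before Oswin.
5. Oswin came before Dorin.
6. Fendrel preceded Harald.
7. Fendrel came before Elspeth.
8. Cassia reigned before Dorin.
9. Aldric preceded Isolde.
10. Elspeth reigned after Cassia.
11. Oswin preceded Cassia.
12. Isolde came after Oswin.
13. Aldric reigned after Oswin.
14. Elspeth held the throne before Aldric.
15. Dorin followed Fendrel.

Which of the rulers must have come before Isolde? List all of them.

Directly stated before Isolde: Aldric, Elspeth, Harald, and Oswin.
Cassia reaches Isolde via Cassia → Elspeth → Isolde.
Fendrel reaches Isolde via Fendrel → Elspeth → Isolde.
No chain forces Dorin ahead of Isolde.

Aldric, Cassia, Elspeth, Fendrel, Harald, Oswin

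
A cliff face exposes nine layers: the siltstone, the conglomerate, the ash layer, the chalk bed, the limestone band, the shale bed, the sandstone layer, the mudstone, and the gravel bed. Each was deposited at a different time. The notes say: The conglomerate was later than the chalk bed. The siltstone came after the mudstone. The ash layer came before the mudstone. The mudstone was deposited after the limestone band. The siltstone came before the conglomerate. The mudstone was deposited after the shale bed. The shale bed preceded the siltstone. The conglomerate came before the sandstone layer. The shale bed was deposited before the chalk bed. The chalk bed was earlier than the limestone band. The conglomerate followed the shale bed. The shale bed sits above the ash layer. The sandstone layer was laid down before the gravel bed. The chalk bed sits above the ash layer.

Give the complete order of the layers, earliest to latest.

the ash layer, the shale bed, the chalk bed, the limestone band, the mudstone, the siltstone, the conglomerate, the sandstone layer, the gravel bed

The constraints fix every adjacent pair, so only one ordering works:
the ash layer → the shale bed → the chalk bed → the limestone band → the mudstone → the siltstone → the conglomerate → the sandstone layer → the gravel bed.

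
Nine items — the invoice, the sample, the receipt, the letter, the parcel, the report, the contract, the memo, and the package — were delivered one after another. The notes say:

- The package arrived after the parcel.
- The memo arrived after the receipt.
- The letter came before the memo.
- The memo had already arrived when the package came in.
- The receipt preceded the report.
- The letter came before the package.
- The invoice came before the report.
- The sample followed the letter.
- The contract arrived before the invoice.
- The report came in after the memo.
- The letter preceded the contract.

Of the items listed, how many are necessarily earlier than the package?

4

Directly stated before the package: the letter, the memo, and the parcel.
The receipt reaches the package via the receipt → the memo → the package.
No chain forces the invoice (or any of the others) ahead of the package.
That's the letter, the memo, the parcel, and the receipt — 4 in all.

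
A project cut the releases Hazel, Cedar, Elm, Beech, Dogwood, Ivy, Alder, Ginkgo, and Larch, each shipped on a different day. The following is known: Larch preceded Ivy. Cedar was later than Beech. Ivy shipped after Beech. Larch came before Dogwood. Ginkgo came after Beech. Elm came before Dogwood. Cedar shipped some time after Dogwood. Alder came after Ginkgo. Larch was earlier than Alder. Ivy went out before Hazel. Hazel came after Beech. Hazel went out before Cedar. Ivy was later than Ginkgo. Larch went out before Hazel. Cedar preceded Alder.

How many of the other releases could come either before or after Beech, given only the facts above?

3

Forced after Beech: Alder, Cedar, Ginkgo, Hazel, and Ivy.
That leaves Dogwood, Elm, and Larch with no forced order relative to Beech — 3.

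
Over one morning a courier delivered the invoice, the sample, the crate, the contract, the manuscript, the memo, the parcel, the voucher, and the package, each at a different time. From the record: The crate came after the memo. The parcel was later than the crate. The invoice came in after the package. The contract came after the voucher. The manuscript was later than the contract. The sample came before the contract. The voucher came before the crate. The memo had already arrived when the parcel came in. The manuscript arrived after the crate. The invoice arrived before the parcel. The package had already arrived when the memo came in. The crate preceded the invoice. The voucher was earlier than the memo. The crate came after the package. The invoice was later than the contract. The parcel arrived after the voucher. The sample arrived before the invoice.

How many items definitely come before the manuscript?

Directly stated before the manuscript: the contract and the crate.
The memo reaches the manuscript via the memo → the crate → the manuscript.
The package reaches the manuscript via the package → the crate → the manuscript.
The sample reaches the manuscript via the sample → the contract → the manuscript.
Likewise the voucher reaches the manuscript by chaining the stated constraints.
No chain forces the invoice (or any of the others) ahead of the manuscript.
That's the contract, the crate, the memo, the package, the sample, and the voucher — 6 in all.

6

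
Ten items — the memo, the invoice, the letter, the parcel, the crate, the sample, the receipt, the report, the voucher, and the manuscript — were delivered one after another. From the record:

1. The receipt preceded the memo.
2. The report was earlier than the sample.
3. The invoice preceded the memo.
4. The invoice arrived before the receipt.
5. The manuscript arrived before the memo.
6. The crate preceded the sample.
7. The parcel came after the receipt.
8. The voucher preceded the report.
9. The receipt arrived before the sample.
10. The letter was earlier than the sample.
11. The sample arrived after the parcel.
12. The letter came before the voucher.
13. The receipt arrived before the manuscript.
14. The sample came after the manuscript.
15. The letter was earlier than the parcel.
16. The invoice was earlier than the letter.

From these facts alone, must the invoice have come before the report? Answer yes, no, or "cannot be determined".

Chain the constraints: the invoice → the letter → the voucher → the report. Each link is directly stated, so the invoice comes before the report.

yes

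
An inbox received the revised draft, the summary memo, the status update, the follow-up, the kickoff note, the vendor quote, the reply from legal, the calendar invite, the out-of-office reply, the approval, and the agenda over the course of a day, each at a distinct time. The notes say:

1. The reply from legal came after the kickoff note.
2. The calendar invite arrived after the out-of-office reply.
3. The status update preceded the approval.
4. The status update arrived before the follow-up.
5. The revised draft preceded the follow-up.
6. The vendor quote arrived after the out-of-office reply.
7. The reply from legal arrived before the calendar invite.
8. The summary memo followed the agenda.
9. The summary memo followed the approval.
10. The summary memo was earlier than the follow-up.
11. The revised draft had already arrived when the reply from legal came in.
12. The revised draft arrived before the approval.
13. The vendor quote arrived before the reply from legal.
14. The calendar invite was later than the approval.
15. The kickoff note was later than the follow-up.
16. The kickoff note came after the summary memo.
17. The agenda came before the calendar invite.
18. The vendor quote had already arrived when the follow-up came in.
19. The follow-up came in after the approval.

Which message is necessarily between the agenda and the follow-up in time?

Tracing the constraints gives the agenda → the summary memo → the follow-up, so the summary memo sits after the agenda and before the follow-up.
No other message is forced both after the agenda and before the follow-up.

the summary memo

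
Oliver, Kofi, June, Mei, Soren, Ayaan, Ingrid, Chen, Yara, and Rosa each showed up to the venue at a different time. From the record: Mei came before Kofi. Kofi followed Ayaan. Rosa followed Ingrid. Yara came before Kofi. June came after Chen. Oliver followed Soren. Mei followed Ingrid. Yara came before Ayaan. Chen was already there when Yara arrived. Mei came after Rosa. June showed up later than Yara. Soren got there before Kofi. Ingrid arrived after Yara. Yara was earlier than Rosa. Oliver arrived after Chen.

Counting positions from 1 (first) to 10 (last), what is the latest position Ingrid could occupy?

Ingrid must come before Kofi, Mei, and Rosa — 3 guests forced after them.
Everything else can be placed before Ingrid in some valid order, so Ingrid can sit as late as position 10 − 3 = 7.

7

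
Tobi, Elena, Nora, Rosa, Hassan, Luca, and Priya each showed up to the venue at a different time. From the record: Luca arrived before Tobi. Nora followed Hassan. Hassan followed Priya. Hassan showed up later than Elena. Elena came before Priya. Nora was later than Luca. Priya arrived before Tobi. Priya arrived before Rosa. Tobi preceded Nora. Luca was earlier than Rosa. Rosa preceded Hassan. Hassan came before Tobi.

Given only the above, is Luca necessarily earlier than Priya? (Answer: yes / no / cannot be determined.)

No chain of stated constraints runs from Luca to Priya, and none runs from Priya to Luca either.
So the relative order of Luca and Priya is not fixed by the given facts.

cannot be determined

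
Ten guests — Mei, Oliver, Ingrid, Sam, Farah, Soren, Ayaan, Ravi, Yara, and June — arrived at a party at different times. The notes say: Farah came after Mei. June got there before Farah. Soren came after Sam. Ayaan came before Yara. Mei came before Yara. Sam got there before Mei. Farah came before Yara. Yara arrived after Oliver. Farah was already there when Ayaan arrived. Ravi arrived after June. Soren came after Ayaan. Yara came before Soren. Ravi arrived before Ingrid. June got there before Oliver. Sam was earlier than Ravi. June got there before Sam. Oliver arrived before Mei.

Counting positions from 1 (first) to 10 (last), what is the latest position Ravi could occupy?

Ravi must come before Ingrid — 1 guest forced after them.
Everything else can be placed before Ravi in some valid order, so Ravi can sit as late as position 10 − 1 = 9.

9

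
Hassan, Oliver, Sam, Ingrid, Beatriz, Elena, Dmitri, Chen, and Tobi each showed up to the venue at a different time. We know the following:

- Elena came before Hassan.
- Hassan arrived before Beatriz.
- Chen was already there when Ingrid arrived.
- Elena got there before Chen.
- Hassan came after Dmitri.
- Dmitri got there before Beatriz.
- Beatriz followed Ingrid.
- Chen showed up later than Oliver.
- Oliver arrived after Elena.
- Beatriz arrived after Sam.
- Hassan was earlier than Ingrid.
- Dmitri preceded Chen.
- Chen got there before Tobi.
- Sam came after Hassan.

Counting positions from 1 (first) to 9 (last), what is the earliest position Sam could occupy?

Dmitri, Elena, and Hassan must all come before Sam — 3 forced predecessors.
Nothing else is forced ahead of Sam, so their earliest slot is position 3 + 1 = 4.

4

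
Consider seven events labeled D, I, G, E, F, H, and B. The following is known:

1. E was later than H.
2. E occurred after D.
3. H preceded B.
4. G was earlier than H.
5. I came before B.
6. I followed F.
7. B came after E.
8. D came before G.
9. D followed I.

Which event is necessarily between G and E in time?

Tracing the constraints gives G → H → E, so H sits after G and before E.
No other event is forced both after G and before E.

H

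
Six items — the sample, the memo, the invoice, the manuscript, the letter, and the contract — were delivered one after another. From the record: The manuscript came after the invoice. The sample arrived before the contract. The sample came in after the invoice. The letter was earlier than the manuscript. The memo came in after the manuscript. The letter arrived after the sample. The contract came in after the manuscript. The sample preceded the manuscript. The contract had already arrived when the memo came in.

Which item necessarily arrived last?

Every other item has a chain of constraints placing it before the memo, so the memo is last.

the memo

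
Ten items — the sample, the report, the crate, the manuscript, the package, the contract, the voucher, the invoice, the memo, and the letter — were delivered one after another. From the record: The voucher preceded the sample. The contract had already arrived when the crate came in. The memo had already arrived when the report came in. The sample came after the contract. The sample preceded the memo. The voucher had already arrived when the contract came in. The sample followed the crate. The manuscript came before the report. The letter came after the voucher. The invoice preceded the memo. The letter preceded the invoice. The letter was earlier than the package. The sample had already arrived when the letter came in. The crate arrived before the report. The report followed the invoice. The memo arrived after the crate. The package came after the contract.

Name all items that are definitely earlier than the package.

the contract, the crate, the letter, the sample, the voucher

Directly stated before the package: the contract and the letter.
The crate reaches the package via the crate → the sample → the letter → the package.
The sample reaches the package via the sample → the letter → the package.
The voucher reaches the package via the voucher → the letter → the package.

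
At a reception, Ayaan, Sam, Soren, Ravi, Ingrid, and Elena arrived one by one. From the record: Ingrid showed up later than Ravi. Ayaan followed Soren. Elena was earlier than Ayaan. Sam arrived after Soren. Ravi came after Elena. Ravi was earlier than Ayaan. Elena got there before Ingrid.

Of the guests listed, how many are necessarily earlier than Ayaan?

Directly stated before Ayaan: Elena, Ravi, and Soren.
That's Elena, Ravi, and Soren — 3 in all.

3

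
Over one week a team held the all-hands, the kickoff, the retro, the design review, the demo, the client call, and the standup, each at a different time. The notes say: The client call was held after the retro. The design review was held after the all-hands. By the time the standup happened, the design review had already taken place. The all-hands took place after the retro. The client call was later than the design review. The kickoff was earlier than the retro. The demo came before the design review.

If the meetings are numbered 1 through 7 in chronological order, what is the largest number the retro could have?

The retro must come before the all-hands, the client call, the design review, and the standup — 4 meetings forced after it.
Everything else can be placed before the retro in some valid order, so the retro can sit as late as position 7 − 4 = 3.

3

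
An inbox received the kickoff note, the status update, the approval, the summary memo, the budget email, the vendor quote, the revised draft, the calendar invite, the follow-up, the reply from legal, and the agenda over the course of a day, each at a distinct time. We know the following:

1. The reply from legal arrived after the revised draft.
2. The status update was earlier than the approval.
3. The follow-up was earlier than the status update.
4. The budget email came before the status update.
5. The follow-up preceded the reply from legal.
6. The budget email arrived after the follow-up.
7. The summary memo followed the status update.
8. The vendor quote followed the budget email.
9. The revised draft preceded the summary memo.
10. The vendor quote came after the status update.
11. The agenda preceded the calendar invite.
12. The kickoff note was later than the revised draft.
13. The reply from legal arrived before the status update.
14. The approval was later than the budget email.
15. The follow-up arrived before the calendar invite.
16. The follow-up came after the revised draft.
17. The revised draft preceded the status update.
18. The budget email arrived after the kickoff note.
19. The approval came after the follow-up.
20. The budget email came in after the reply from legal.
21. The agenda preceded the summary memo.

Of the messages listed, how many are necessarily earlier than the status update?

Directly stated before the status update: the budget email, the follow-up, the reply from legal, and the revised draft.
The kickoff note reaches the status update via the kickoff note → the budget email → the status update.
No chain forces the agenda (or any of the others) ahead of the status update.
That's the budget email, the follow-up, the kickoff note, the reply from legal, and the revised draft — 5 in all.

5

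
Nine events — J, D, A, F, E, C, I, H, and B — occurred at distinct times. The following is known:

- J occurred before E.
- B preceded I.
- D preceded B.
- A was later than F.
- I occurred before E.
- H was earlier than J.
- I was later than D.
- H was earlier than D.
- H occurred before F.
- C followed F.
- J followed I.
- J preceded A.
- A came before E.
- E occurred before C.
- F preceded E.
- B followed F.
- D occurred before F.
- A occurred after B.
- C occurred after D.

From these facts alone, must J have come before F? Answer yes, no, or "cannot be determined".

no

Tracing the constraints gives F → B → I → J, so F must come before J.
That means J cannot be before F.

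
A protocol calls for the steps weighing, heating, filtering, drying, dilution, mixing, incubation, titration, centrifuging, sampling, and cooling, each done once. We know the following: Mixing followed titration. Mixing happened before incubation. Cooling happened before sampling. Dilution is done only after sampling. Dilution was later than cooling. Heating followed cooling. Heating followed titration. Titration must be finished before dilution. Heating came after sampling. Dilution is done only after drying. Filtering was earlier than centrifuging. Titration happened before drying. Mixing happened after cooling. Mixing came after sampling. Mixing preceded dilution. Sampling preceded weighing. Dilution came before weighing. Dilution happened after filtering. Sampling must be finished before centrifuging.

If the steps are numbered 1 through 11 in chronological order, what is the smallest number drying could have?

2

Titration must come before drying — 1 forced predecessor.
Nothing else is forced ahead of drying, so its earliest slot is position 1 + 1 = 2.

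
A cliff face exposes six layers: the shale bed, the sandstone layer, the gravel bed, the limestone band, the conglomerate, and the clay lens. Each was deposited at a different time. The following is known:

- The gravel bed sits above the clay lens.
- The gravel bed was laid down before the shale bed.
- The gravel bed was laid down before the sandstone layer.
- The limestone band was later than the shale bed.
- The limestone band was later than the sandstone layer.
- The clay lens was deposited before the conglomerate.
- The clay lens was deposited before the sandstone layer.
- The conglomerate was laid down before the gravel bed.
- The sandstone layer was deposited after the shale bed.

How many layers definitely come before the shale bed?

3

Directly stated before the shale bed: the gravel bed.
The clay lens reaches the shale bed via the clay lens → the gravel bed → the shale bed.
The conglomerate reaches the shale bed via the conglomerate → the gravel bed → the shale bed.
That's the clay lens, the conglomerate, and the gravel bed — 3 in all.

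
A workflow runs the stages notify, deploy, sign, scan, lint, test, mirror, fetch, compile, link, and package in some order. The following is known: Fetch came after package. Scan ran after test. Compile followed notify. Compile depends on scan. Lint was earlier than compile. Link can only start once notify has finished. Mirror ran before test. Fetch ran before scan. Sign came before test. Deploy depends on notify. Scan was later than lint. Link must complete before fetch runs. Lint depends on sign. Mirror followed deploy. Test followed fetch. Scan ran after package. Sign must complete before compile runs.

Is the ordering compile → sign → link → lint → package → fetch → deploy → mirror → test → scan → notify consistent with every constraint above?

The constraints require lint before compile, but in the proposed sequence compile appears ahead of lint. That one violation is enough.

no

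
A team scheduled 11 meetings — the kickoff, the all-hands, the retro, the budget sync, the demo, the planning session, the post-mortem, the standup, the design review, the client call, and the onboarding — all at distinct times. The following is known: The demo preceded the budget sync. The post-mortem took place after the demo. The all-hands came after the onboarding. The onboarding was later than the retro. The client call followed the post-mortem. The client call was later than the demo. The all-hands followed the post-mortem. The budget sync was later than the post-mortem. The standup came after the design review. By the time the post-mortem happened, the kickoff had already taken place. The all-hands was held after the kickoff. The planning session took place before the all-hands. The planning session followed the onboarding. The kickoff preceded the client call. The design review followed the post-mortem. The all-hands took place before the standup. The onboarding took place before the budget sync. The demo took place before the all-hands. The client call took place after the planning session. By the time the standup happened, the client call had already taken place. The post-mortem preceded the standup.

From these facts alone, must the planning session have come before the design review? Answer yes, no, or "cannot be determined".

cannot be determined

No chain of stated constraints runs from the planning session to the design review, and none runs from the design review to the planning session either.
So the relative order of the planning session and the design review is not fixed by the given facts.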